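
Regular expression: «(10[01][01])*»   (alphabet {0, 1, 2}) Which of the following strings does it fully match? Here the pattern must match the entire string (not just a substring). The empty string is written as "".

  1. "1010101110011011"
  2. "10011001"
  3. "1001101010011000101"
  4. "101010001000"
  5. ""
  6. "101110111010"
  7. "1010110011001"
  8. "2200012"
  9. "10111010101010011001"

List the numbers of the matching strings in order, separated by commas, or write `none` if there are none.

1 → match
2 → match
3 → no match
4 → match
5 → match
6 → match
7 → no match
8 → no match
9 → match

1, 2, 4, 5, 6, 9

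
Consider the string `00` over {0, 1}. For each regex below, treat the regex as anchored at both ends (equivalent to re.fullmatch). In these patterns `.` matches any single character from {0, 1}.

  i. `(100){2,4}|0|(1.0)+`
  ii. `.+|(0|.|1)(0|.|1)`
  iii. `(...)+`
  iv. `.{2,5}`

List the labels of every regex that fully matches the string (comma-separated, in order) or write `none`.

i → no match
ii → match
iii → no match
iv → match

ii, iv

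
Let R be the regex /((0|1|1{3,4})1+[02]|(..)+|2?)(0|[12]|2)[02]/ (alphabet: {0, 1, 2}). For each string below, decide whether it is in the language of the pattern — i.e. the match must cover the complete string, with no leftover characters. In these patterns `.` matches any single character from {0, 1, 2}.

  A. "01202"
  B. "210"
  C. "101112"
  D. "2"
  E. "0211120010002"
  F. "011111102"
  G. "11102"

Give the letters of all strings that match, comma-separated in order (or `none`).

A, B, C

A → match
B → match
C → match
D → no match
E → no match
F → no match
G → no match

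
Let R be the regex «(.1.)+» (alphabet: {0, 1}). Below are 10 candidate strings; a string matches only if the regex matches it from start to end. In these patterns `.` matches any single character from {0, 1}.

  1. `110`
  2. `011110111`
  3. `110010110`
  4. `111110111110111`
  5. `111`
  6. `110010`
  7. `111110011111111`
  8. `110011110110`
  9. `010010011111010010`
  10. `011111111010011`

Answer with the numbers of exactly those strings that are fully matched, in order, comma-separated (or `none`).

1, 2, 3, 4, 5, 6, 7, 8, 9, 10

1 → match
2 → match
3 → match
4 → match
5 → match
6 → match
7 → match
8 → match
9 → match
10 → match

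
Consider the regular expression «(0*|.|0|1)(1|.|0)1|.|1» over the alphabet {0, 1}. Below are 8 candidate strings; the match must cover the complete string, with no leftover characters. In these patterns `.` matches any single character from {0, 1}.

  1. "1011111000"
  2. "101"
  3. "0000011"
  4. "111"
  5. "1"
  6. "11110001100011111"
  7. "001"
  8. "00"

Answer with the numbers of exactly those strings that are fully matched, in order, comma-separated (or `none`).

2, 3, 4, 5, 7

1. "1011111000" → no match
2. "101" → match
3. "0000011" → match
4. "111" → match
5. "1" → match
6 → no match
7. "001" → match
8. "00" → no match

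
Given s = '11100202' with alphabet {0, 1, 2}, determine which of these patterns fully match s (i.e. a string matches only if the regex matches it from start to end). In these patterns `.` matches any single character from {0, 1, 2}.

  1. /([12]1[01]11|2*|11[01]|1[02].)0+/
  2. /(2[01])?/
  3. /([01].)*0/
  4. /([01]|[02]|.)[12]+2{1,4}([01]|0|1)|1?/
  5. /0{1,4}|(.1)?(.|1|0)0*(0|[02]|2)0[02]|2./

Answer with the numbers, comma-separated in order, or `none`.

5

1 → no match — must end with '0'
2 → no match
3 → no match — must end with '0'
4 → no match
5 → match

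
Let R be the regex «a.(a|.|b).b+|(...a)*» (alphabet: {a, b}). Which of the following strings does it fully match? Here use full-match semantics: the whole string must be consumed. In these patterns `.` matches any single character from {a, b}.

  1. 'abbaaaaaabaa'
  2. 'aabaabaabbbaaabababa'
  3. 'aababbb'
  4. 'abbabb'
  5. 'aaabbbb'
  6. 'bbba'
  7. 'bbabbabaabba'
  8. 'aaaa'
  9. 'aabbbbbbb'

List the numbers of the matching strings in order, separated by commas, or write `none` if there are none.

1, 2, 3, 4, 5, 6, 8, 9

1 → match
2 → match
3 → match
4 → match
5 → match
6 → match
7 → no match
8 → match
9 → match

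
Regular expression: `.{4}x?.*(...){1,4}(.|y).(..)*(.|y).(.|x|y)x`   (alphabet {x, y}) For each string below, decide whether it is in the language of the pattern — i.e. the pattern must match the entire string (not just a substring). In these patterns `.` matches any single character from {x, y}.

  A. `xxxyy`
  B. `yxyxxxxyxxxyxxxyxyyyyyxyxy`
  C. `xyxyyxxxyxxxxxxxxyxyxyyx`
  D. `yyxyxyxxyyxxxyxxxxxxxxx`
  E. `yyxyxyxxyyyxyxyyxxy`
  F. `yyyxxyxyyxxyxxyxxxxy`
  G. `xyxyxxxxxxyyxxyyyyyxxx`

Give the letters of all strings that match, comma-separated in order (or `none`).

A. `xxxyy` → no match — must end with `x`
B → no match — must end with `x`
C → match
D → match
E → no match — must end with `x`
F → no match — must end with `x`
G → match

C, D, G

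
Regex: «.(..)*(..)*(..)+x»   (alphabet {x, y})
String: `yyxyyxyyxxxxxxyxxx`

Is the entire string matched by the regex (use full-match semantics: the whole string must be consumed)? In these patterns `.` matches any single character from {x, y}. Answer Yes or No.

Yes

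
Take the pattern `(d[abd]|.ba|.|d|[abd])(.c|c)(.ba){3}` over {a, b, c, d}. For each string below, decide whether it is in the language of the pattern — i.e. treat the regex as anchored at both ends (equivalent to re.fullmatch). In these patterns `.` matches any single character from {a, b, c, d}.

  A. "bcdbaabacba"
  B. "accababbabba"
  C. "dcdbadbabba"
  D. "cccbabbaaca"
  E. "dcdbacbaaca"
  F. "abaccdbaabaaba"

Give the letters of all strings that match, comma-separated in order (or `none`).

A → match
B → match
C → match
D → no match — must end with "ba"
E → no match — must end with "ba"
F → match

A, B, C, F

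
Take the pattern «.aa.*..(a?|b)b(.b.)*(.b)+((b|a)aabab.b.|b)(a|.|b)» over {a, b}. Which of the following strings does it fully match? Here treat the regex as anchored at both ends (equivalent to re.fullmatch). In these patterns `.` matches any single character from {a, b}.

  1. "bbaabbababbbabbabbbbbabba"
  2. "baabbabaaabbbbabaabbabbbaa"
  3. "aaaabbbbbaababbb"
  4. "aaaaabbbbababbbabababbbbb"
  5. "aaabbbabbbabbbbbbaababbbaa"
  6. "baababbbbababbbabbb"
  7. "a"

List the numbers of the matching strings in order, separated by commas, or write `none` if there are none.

1 → no match
2 → no match
3 → match
4 → match
5 → match
6 → match
7 → no match

3, 4, 5, 6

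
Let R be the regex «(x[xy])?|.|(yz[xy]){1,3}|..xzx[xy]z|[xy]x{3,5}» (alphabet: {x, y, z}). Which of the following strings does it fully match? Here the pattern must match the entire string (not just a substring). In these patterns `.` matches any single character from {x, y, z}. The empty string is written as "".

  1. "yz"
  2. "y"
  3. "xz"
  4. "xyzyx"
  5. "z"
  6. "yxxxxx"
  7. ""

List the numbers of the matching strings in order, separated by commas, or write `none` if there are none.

2, 5, 6, 7

1. "yz" → no match
2. "y" → match
3. "xz" → no match
4. "xyzyx" → no match
5. "z" → match
6. "yxxxxx" → match
7. "" → match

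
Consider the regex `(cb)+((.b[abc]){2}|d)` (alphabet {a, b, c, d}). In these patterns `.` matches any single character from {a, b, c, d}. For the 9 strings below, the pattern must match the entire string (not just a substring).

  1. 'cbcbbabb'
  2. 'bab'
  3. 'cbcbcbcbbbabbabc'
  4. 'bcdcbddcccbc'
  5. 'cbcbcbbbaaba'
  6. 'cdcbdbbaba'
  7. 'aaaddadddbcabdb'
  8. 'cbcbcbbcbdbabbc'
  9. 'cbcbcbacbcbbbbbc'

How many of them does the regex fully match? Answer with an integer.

1. 'cbcbbabb' → match
2. 'bab' → no match — must start with 'cb'
3 → no match
4. 'bcdcbddcccbc' → no match — must start with 'cb'
5. 'cbcbcbbbaaba' → match
6. 'cdcbdbbaba' → no match — must start with 'cb'
7 → no match — must start with 'cb'
8 → no match
9 → no match
Total matched: 2

2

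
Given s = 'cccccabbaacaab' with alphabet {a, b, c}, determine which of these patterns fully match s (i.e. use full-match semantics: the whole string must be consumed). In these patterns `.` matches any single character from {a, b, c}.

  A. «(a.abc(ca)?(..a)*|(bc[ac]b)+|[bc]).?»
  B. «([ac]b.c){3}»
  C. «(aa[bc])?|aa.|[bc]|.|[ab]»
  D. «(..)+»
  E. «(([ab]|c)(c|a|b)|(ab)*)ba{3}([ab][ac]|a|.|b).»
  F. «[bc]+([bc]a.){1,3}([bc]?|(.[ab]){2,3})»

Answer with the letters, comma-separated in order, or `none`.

A → no match
B → no match — must end with 'c'
C → no match
D → match
E → no match
F → match

D, F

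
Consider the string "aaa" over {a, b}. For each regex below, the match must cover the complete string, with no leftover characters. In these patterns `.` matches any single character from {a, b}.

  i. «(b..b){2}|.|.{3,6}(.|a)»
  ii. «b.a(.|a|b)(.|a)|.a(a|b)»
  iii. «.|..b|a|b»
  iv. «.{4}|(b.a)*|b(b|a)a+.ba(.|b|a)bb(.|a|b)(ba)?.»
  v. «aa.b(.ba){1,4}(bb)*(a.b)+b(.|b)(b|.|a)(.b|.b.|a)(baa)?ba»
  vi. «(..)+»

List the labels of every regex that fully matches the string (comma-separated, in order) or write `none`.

i → no match
ii → match
iii → no match
iv → no match
v → no match — must end with "ba"
vi → no match

ii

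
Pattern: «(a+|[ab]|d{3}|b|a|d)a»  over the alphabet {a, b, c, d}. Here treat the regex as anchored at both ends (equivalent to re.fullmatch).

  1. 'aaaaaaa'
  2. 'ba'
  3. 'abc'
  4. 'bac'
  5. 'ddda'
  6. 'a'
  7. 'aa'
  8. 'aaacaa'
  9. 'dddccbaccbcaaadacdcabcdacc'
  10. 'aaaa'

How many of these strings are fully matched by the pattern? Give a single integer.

1 → match
2 → match
3 → no match — must end with 'a'
4 → no match — must end with 'a'
5 → match
6 → no match
7 → match
8 → no match
9 → no match — must end with 'a'
10 → match
Total matched: 5

5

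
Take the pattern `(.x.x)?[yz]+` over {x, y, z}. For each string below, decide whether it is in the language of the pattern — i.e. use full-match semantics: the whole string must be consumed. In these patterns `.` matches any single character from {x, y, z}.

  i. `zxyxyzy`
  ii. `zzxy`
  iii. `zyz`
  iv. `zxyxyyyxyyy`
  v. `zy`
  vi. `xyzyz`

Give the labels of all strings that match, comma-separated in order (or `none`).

i → match
ii → no match
iii → match
iv → no match
v → match
vi → no match

i, iii, v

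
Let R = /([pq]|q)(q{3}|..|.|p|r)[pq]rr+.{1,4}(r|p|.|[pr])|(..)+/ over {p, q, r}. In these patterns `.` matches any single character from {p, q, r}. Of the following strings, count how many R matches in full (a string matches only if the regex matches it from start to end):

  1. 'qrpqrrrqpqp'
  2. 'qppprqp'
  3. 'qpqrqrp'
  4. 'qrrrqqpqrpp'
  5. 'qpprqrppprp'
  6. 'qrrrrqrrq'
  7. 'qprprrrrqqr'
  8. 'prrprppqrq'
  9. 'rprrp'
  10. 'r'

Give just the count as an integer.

3

1 → match
2 → no match
3 → no match
4 → no match
5 → no match
6 → no match
7 → match
8 → match
9 → no match
10 → no match
Total matched: 3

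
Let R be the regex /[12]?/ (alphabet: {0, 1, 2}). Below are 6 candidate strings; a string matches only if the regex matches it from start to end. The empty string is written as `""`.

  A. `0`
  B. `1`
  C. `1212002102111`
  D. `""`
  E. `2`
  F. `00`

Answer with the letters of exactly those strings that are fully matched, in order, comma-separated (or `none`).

A → no match
B → match
C → no match
D → match
E → match
F → no match

B, D, E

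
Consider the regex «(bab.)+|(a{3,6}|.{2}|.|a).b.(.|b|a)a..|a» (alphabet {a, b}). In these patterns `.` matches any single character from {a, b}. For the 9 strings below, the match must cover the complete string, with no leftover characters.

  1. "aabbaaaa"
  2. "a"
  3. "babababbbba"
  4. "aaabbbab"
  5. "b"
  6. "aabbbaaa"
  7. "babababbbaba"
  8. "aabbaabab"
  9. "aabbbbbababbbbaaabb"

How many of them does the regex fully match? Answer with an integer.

4

1 → match
2 → match
3 → no match
4 → no match
5 → no match
6 → match
7 → match
8 → no match
9 → no match
Total matched: 4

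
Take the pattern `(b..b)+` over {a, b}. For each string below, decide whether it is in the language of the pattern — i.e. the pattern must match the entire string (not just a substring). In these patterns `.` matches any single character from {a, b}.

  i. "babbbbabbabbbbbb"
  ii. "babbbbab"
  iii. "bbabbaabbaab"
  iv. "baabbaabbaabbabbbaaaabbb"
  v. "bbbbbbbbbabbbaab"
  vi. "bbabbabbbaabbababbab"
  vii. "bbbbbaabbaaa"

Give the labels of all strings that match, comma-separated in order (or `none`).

i, ii, iii, v

i → match
ii. "babbbbab" → match
iii. "bbabbaabbaab" → match
iv → no match
v → match
vi → no match
vii. "bbbbbaabbaaa" → no match — must end with "b"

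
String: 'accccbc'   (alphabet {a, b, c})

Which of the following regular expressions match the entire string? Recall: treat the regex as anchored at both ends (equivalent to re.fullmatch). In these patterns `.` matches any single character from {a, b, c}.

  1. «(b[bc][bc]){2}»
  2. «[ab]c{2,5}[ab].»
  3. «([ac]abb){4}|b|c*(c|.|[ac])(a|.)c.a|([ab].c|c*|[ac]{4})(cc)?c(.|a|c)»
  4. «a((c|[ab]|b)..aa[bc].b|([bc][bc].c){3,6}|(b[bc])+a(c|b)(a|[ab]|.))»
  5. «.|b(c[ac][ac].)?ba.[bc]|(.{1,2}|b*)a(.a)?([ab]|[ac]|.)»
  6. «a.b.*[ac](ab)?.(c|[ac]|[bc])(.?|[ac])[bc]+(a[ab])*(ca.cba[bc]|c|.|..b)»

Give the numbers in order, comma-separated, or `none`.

2

1 → no match — must start with 'b'
2 → match
3 → no match
4 → no match
5 → no match
6 → no match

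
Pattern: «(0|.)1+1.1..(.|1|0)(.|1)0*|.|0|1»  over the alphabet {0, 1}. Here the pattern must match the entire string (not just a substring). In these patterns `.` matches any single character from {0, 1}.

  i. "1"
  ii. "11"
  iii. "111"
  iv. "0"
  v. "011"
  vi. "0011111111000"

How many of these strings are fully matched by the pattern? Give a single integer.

2

i → match
ii → no match
iii → no match
iv → match
v → no match
vi → no match
Total matched: 2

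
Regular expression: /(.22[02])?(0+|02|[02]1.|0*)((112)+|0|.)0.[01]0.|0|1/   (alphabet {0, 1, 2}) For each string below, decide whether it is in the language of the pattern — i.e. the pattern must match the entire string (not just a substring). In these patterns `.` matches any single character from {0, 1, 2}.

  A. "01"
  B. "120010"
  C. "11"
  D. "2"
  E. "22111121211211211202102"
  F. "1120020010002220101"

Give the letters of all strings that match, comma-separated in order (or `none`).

A → no match
B → no match
C → no match
D → no match
E → no match
F → no match

none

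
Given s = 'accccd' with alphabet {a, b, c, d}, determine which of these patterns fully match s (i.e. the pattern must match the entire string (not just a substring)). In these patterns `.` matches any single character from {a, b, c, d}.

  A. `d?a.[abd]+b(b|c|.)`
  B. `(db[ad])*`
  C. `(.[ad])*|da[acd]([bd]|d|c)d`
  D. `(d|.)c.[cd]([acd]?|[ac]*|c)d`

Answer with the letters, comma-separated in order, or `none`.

D

A → no match
B → no match
C → no match
D → match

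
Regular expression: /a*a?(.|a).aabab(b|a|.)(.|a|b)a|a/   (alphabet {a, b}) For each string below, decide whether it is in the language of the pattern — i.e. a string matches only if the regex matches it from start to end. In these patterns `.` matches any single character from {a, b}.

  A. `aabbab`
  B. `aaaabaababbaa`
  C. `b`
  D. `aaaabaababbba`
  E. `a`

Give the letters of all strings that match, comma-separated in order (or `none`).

B, D, E

A. `aabbab` → no match — must end with `a`
B → match
C. `b` → no match — must end with `a`
D → match
E. `a` → match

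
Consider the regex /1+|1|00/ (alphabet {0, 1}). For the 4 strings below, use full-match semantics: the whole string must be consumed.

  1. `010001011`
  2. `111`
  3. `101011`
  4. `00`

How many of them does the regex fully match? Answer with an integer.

1 → no match
2 → match
3 → no match
4 → match
Total matched: 2

2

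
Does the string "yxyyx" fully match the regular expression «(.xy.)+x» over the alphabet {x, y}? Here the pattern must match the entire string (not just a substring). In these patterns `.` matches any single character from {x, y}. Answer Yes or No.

Yes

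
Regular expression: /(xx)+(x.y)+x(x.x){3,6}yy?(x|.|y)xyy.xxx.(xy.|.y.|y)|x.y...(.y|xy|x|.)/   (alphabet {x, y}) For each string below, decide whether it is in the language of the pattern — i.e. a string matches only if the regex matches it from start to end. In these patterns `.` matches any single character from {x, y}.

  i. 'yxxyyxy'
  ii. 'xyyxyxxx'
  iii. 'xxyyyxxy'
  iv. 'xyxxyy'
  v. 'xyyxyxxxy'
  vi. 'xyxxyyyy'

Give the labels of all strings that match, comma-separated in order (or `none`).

i → no match
ii → no match
iii → match
iv → no match
v → no match
vi → no match

iii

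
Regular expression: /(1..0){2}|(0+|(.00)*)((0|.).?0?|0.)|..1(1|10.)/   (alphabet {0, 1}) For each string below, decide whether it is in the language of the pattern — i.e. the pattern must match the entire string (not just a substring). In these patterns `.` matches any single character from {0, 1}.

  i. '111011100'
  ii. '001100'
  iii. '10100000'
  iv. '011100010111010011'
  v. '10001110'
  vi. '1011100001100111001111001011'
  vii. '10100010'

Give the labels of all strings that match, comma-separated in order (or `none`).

i. '111011100' → no match
ii. '001100' → match
iii. '10100000' → no match
iv → no match
v. '10001110' → match
vi → no match
vii. '10100010' → no match

ii, v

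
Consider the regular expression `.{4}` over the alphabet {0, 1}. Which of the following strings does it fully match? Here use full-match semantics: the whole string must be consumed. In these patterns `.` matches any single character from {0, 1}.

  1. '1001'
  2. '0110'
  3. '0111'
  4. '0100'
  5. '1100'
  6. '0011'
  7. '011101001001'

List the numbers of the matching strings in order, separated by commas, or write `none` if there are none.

1. '1001' → match
2. '0110' → match
3. '0111' → match
4. '0100' → match
5. '1100' → match
6. '0011' → match
7. '011101001001' → no match

1, 2, 3, 4, 5, 6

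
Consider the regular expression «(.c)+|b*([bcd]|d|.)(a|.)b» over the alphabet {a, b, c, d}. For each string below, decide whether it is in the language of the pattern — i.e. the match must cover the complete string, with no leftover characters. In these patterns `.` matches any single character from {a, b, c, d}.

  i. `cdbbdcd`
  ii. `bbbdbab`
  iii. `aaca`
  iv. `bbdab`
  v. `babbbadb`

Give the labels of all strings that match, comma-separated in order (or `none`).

i → no match
ii → no match
iii → no match
iv → match
v → no match

iv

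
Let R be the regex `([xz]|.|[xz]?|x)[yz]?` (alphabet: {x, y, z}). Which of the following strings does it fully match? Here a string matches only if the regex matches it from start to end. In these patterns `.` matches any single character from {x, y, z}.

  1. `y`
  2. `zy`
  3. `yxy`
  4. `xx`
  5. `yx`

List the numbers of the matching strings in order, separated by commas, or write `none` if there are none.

1 → match
2 → match
3 → no match
4 → no match
5 → no match

1, 2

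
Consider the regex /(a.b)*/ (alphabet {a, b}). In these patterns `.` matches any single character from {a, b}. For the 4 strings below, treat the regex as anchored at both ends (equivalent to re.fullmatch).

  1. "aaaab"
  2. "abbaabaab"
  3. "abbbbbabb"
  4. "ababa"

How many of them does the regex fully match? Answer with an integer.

1 → no match
2 → match
3 → no match
4 → no match
Total matched: 1

1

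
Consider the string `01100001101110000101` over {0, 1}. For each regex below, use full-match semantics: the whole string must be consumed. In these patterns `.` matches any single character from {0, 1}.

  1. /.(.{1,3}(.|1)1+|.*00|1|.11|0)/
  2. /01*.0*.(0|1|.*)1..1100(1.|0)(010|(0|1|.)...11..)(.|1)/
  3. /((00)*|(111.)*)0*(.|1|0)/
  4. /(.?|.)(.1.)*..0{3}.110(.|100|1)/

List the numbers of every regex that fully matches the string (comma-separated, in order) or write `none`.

1 → no match
2 → match
3 → no match
4 → no match

2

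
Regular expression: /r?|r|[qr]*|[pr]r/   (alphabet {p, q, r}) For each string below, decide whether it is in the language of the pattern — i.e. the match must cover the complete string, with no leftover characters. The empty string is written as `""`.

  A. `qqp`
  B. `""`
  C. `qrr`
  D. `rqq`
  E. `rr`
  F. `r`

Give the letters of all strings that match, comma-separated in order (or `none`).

A → no match
B → match
C → match
D → match
E → match
F → match

B, C, D, E, F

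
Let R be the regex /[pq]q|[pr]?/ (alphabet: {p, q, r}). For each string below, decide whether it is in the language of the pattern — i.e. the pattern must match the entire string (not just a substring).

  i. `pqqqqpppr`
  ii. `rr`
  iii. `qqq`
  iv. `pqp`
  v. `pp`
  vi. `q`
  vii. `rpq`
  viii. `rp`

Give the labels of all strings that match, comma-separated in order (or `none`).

i → no match
ii → no match
iii → no match
iv → no match
v → no match
vi → no match
vii → no match
viii → no match

none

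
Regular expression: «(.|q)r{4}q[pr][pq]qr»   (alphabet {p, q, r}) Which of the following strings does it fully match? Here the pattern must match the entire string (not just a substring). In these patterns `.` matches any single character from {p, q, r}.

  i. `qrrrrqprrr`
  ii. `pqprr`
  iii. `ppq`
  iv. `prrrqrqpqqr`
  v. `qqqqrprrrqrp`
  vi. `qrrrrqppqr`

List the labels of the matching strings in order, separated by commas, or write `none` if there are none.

i → no match — must end with `qr`
ii → no match — must end with `qr`
iii → no match — must end with `qr`
iv → no match
v → no match — must end with `qr`
vi → match

vi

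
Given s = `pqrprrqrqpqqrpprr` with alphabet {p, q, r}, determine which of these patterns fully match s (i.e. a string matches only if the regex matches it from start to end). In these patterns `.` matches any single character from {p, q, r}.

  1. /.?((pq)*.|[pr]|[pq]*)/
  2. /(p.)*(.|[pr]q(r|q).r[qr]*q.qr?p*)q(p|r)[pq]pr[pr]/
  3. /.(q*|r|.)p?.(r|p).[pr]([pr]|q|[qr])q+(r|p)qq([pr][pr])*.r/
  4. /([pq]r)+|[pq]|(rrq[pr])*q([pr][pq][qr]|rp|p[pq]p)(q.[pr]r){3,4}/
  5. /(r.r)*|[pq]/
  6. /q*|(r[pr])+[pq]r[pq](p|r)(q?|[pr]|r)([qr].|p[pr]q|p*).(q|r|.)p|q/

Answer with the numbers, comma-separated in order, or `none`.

1 → no match
2 → match
3 → no match
4 → no match
5 → no match
6 → no match

2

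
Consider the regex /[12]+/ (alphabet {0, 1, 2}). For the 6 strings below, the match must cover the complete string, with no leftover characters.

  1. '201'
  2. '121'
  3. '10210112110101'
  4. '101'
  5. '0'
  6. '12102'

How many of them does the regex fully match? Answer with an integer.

1 → no match
2 → match
3 → no match
4 → no match
5 → no match
6 → no match
Total matched: 1

1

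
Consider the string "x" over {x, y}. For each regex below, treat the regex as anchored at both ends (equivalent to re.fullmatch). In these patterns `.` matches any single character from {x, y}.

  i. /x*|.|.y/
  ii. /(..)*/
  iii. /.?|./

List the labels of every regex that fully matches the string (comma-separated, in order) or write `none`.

i → match
ii → no match
iii → match

i, iii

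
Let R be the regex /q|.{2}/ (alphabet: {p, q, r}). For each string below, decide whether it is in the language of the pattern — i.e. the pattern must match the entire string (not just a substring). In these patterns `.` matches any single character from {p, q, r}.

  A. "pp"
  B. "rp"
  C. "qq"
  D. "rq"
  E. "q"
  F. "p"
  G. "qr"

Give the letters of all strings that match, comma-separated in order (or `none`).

A, B, C, D, E, G

A → match
B → match
C → match
D → match
E → match
F → no match
G → match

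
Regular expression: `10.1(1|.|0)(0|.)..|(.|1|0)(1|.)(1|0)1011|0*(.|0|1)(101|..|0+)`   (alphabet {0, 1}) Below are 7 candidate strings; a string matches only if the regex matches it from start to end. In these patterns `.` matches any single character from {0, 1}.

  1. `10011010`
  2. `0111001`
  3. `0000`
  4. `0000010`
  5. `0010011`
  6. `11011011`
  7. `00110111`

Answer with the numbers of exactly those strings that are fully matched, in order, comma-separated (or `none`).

1, 3, 4

1 → match
2 → no match
3 → match
4 → match
5 → no match
6 → no match
7 → no match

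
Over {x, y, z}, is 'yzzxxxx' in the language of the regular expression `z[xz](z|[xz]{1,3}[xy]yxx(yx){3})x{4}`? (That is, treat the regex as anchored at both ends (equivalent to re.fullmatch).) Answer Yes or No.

Every match must start with 'z', but 'yzzxxxx' does not.

No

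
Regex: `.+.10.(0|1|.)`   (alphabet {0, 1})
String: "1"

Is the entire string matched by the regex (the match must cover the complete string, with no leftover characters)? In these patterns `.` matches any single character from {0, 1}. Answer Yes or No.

No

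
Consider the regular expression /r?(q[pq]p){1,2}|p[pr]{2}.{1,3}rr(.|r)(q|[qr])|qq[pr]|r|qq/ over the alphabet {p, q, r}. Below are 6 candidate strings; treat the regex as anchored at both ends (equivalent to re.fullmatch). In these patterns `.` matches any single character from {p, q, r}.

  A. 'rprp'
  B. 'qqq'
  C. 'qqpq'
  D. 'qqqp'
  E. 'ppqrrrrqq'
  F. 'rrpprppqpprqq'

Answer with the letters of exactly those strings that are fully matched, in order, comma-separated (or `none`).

none

A → no match
B → no match
C → no match
D → no match
E → no match
F → no match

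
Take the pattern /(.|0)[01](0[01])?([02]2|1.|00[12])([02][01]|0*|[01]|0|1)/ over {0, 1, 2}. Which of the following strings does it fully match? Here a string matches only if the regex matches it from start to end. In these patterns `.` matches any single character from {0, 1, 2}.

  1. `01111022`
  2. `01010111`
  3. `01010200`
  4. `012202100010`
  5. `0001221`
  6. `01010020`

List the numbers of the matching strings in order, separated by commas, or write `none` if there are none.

3, 5, 6

1. `01111022` → no match
2. `01010111` → no match
3. `01010200` → match
4. `012202100010` → no match
5. `0001221` → match
6. `01010020` → match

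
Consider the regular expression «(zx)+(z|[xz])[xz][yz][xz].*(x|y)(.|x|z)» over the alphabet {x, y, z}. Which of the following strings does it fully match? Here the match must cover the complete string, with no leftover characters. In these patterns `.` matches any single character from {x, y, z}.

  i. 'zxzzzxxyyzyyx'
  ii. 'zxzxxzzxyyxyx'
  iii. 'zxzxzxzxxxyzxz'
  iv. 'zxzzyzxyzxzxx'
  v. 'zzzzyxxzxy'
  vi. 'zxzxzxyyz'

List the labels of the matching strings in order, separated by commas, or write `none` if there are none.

i → match
ii → match
iii → match
iv → match
v → no match — must start with 'zx'
vi → match

i, ii, iii, iv, vi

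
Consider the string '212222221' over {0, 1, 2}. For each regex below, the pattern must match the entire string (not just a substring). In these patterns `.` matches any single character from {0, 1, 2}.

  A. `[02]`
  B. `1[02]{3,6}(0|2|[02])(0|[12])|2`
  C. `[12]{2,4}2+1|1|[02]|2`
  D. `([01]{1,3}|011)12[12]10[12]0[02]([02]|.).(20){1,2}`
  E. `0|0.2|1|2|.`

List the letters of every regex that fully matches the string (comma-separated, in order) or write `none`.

A → no match
B → no match
C → match
D → no match — must end with '20'
E → no match

C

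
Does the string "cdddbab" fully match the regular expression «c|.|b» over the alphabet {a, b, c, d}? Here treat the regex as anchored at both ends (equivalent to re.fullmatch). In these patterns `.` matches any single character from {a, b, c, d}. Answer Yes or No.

No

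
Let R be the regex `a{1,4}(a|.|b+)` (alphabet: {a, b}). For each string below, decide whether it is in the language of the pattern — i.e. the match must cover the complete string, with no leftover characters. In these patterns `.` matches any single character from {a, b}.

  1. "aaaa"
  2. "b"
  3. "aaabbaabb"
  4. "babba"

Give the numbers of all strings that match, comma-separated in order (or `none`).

1 → match
2 → no match — must start with "a"
3 → no match
4 → no match — must start with "a"

1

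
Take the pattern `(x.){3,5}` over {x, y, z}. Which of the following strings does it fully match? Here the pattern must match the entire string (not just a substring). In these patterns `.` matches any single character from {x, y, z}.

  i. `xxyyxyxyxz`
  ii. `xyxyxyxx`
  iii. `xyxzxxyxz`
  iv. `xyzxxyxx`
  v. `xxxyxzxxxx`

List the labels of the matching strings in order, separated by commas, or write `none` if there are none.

ii, v

i. `xxyyxyxyxz` → no match
ii. `xyxyxyxx` → match
iii. `xyxzxxyxz` → no match
iv. `xyzxxyxx` → no match
v. `xxxyxzxxxx` → match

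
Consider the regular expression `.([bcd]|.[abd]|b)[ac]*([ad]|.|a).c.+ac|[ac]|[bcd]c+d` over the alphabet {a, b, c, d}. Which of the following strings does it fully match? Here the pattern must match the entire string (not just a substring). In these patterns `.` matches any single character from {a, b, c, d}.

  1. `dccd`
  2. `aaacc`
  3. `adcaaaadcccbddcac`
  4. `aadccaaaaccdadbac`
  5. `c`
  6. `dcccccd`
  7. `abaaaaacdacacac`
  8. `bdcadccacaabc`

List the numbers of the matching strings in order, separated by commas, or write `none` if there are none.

1. `dccd` → match
2. `aaacc` → no match
3 → match
4 → match
5. `c` → match
6. `dcccccd` → match
7 → match
8 → no match

1, 3, 4, 5, 6, 7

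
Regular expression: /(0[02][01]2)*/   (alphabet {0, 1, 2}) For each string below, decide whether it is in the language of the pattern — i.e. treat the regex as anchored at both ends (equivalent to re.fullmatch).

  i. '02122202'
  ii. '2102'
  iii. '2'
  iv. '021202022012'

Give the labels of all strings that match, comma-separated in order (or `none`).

none

i. '02122202' → no match
ii. '2102' → no match
iii. '2' → no match
iv. '021202022012' → no match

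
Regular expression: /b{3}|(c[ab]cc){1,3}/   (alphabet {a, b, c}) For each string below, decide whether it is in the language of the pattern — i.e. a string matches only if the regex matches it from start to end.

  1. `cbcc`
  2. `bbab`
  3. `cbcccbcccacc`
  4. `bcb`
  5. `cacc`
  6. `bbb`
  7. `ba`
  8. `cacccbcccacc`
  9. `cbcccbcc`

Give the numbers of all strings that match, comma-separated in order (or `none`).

1. `cbcc` → match
2. `bbab` → no match
3. `cbcccbcccacc` → match
4. `bcb` → no match
5. `cacc` → match
6. `bbb` → match
7. `ba` → no match
8. `cacccbcccacc` → match
9. `cbcccbcc` → match

1, 3, 5, 6, 8, 9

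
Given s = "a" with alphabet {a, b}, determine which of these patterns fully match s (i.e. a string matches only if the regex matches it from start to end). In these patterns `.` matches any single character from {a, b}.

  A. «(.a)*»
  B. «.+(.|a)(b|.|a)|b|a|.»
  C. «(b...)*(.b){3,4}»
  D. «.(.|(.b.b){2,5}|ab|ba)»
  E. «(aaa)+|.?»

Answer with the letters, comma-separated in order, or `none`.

B, E

A → no match
B → match
C → no match — must end with "b"
D → no match
E → match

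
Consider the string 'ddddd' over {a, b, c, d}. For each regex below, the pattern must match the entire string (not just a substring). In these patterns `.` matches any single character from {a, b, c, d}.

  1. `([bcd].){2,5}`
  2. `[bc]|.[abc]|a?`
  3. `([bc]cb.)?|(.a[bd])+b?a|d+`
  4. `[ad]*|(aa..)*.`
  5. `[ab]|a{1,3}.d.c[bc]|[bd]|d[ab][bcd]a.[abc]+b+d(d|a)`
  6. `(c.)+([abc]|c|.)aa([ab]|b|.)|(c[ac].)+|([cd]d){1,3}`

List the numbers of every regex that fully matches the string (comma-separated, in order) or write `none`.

3, 4

1 → no match
2 → no match
3 → match
4 → match
5 → no match
6 → no match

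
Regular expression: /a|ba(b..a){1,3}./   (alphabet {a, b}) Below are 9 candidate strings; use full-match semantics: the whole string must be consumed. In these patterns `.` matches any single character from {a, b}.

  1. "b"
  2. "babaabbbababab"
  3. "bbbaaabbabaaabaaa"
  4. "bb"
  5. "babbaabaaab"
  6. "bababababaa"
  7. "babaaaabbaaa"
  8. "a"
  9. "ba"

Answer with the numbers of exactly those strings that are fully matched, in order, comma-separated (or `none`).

1 → no match
2 → no match
3 → no match
4 → no match
5 → match
6 → match
7 → no match
8 → match
9 → no match

5, 6, 8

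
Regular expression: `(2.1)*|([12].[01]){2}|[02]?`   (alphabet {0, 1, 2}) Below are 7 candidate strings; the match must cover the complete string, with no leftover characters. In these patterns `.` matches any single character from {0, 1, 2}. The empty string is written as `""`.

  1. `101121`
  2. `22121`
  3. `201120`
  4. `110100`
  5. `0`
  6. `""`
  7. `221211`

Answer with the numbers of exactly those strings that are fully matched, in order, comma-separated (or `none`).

1, 3, 4, 5, 6, 7

1. `101121` → match
2. `22121` → no match
3. `201120` → match
4. `110100` → match
5. `0` → match
6. `""` → match
7. `221211` → match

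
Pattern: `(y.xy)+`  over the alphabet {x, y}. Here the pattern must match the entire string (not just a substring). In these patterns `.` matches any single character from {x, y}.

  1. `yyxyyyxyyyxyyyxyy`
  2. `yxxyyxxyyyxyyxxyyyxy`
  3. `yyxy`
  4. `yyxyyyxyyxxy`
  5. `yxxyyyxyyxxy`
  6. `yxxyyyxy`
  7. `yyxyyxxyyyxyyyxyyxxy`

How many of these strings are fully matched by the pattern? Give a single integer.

1 → no match — must end with `xy`
2 → match
3 → match
4 → match
5 → match
6 → match
7 → match
Total matched: 6

6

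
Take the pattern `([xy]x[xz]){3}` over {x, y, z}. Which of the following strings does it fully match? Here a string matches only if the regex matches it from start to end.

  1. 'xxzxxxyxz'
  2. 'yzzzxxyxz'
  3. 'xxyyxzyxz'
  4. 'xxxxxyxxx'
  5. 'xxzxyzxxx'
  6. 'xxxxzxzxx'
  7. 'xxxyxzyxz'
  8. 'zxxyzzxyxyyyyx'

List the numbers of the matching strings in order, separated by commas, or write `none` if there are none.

1. 'xxzxxxyxz' → match
2. 'yzzzxxyxz' → no match
3. 'xxyyxzyxz' → no match
4. 'xxxxxyxxx' → no match
5. 'xxzxyzxxx' → no match
6. 'xxxxzxzxx' → no match
7. 'xxxyxzyxz' → match
8 → no match

1, 7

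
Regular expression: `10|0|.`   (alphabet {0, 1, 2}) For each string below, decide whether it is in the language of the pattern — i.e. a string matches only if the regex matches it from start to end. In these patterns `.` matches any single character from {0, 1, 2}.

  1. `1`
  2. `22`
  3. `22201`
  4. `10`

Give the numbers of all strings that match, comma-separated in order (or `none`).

1 → match
2 → no match
3 → no match
4 → match

1, 4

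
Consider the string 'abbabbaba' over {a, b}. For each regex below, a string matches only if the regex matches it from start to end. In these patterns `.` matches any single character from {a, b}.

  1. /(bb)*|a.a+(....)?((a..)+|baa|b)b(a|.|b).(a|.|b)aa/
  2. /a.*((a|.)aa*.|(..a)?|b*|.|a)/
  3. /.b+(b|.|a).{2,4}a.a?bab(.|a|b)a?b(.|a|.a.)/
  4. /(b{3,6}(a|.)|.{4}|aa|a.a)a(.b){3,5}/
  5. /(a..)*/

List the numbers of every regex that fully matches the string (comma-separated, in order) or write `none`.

2, 5

1 → no match
2 → match
3 → no match
4 → no match — must end with 'b'
5 → match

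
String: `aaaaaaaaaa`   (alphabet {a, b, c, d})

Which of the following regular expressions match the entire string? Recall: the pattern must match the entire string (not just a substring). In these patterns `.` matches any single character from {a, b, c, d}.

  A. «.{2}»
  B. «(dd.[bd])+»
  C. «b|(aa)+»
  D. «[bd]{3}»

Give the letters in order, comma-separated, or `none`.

C

A → no match
B → no match — must start with `dd`
C → match
D → no match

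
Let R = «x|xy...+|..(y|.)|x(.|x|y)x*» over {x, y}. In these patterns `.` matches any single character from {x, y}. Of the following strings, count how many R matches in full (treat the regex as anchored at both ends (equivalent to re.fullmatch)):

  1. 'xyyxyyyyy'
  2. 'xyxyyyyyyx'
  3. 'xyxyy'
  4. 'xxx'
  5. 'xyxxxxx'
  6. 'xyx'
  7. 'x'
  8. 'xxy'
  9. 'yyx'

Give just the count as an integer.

1. 'xyyxyyyyy' → match
2. 'xyxyyyyyyx' → match
3. 'xyxyy' → match
4. 'xxx' → match
5. 'xyxxxxx' → match
6. 'xyx' → match
7. 'x' → match
8. 'xxy' → match
9. 'yyx' → match
Total matched: 9

9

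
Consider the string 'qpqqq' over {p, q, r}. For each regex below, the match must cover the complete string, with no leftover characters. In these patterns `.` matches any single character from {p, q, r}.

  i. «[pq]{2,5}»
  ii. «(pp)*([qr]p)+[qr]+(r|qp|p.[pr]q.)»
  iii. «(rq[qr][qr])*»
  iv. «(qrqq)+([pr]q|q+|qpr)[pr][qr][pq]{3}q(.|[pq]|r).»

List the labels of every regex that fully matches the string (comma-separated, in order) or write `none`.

i → match
ii → no match
iii → no match
iv → no match — must start with 'qrqq'

i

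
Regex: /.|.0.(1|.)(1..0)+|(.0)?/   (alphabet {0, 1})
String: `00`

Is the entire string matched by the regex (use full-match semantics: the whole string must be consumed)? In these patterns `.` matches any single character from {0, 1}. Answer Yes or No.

Yes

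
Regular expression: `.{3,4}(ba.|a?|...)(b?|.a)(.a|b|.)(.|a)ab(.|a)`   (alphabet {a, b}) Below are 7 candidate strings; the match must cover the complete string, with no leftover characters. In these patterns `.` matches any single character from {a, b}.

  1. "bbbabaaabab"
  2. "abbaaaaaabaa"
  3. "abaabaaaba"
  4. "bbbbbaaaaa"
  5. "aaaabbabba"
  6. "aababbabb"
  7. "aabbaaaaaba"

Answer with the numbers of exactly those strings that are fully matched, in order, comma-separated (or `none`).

1. "bbbabaaabab" → no match
2. "abbaaaaaabaa" → no match
3. "abaabaaaba" → match
4. "bbbbbaaaaa" → no match
5. "aaaabbabba" → no match
6. "aababbabb" → match
7. "aabbaaaaaba" → match

3, 6, 7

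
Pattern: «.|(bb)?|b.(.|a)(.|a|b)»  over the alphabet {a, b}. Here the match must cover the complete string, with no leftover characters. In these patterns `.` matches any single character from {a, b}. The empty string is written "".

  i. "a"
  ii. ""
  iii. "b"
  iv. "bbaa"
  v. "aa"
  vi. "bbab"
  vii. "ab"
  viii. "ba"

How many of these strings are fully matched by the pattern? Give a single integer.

i. "a" → match
ii. "" → match
iii. "b" → match
iv. "bbaa" → match
v. "aa" → no match
vi. "bbab" → match
vii. "ab" → no match
viii. "ba" → no match
Total matched: 5

5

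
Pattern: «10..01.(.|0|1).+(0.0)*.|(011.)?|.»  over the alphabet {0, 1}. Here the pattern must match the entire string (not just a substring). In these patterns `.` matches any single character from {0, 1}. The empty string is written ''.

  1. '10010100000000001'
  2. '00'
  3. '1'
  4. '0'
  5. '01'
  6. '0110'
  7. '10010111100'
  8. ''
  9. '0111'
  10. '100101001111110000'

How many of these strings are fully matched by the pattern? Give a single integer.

1 → match
2 → no match
3 → match
4 → match
5 → no match
6 → match
7 → match
8 → match
9 → match
10 → match
Total matched: 8

8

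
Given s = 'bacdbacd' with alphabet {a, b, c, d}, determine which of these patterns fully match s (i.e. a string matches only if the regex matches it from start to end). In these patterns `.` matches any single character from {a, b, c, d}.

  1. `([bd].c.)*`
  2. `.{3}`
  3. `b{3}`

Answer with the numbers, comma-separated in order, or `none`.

1

1 → match
2 → no match
3 → no match — must end with 'b'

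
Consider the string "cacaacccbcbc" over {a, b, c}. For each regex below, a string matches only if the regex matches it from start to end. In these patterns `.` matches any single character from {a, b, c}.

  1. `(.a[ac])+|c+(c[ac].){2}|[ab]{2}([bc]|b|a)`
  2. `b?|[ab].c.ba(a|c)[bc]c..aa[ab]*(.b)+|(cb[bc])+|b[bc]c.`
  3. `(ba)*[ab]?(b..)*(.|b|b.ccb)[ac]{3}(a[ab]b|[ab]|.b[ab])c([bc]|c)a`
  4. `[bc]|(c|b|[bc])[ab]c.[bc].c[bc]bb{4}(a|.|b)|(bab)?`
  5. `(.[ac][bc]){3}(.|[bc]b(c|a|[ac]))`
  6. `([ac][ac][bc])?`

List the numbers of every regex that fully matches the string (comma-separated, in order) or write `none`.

5

1 → no match
2 → no match
3 → no match — must end with "a"
4 → no match
5 → match
6 → no match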